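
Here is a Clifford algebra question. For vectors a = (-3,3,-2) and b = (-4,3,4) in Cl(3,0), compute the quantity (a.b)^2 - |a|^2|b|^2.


a . b = (-3)*(-4) + 3*3 + (-2)*4
= 12 + 9 + (-8) = 13
|a|^2 = (-3)^2 + 3^2 + (-2)^2 = 22
|b|^2 = (-4)^2 + 3^2 + 4^2 = 41
(a.b)^2 = 13^2 = 169
|a|^2 * |b|^2 = 22 * 41 = 902
Result = 169 - 902 = -733


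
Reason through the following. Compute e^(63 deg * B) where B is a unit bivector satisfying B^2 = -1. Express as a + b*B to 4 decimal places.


For a unit bivector B with B^2 = -1, the exponential series gives
e^(theta*B) = cos(theta) + sin(theta)*B (the GA analogue of Euler's formula).
theta = 63 degrees = 1.099557 rad
cos(63 deg) = 0.4540
sin(63 deg) = 0.8910
exp(theta*B) = 0.4540 + 0.8910*B


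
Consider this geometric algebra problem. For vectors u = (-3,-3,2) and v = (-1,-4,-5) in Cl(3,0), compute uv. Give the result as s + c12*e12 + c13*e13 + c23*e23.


In Cl(3,0): e_i^2 = 1, e_ie_j = -e_je_i for i != j.
Scalar part = u . v = (-3)*(-1) + (-3)*(-4) + 2*(-5)
= 3 + 12 + (-10) = 5
e12 coeff = (-3)*(-4) - (-3)*(-1) = 12 - 3 = 9
e13 coeff = (-3)*(-5) - 2*(-1) = 15 - (-2) = 17
e23 coeff = (-3)*(-5) - 2*(-4) = 15 - (-8) = 23
uv = 5 + 9*e12 + 17*e13 + 23*e23


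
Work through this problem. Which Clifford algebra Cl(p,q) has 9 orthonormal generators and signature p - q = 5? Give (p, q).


We need p + q = 9 and p - q = 5.
Adding: 2p = 9 + 5 = 14, so p = 7.
Then q = 9 - 7 = 2.
(p, q) = (7, 2)


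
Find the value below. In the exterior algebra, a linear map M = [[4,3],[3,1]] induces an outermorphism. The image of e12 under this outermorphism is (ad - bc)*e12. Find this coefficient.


The outermorphism of a linear map f sends e1^e2 to f(e1)^f(e2).
f(e1) = 4*e1 + 3*e2
f(e2) = 3*e1 + 1*e2
f(e1) ^ f(e2) = (4*e1 + 3*e2) ^ (3*e1 + 1*e2)
= 4*1*e12 + 3*3*e21
= (4 - 9)*e12
= -5*e12
Coefficient = -5


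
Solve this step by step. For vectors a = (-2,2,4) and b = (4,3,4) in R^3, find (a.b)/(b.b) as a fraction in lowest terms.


Projection coefficient = (a . b) / (b . b)
a . b = (-2)*4 + 2*3 + 4*4
= -8 + 6 + 16 = 14
b . b = 4^2 + 3^2 + 4^2
= 16 + 9 + 16 = 41
Coefficient = 14/41
In lowest terms: 14/41


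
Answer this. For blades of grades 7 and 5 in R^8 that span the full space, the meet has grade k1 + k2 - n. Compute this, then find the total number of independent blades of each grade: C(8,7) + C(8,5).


Meet grade = grade(A) + grade(B) - n
= 7 + 5 - 8 = 4
C(8,7) = 8
C(8,5) = 56
dim_A + dim_B = 8 + 56 = 64


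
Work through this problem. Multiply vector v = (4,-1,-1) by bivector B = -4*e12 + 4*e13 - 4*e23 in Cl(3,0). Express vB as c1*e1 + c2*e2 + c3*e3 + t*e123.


vB has grade-1 (vector) and grade-3 (trivector) parts: vB = (v _| B) + (v ^ B).
Vector part <vB>_1:
  e1: -v2*b12 - v3*b13 = -(-1)*(-4) - (-1)*(4) = 0
  e2: v1*b12 - v3*b23 = (4)*(-4) - (-1)*(-4) = -20
  e3: v1*b13 + v2*b23 = (4)*(4) + (-1)*(-4) = 20
Trivector part <vB>_3:
  e123: v1*b23 - v2*b13 + v3*b12 = (4)*(-4) - (-1)*(4) + (-1)*(-4) = -8
vB = 0*e1 - 20*e2 + 20*e3 - 8*e123


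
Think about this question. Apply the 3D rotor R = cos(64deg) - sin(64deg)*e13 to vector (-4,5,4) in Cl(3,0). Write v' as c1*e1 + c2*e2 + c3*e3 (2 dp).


Rotor R = cos(64deg) - sin(64deg)*e13
Rotation angle theta = 2 * 64 = 128 degrees in the e13 plane (e1 -> e3).
The component perpendicular to the plane (e2) is invariant: v'_2 = v2 = 5.00
cos(128deg) = -0.6157, sin(128deg) = 0.7880
v'_1 = v1*cos(theta) - v3*sin(theta) = -4*(-0.6157) - 4*0.7880 = -0.69
v'_3 = v1*sin(theta) + v3*cos(theta) = -4*0.7880 + 4*(-0.6157) = -5.61
v' = -0.69*e1 + 5.00*e2 - 5.61*e3


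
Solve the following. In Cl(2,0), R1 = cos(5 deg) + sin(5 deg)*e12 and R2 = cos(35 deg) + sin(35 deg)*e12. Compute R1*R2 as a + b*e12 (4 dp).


Same-plane rotors commute and their half-angles add:
R1*R2 = cos(a1 + a2) + sin(a1 + a2)*e12.
a1 + a2 = 5 + 35 = 40 deg
cos(40 deg) = 0.7660
sin(40 deg) = 0.6428
R1*R2 = 0.7660 + 0.6428*e12


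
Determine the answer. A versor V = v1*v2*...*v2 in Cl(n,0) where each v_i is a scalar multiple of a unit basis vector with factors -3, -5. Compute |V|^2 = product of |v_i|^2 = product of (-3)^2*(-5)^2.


Each vector v_i has |v_i|^2 = s_i^2
Squared scales: (-3)^2 = 9, (-5)^2 = 25
|V|^2 = 9 * 25
= 225


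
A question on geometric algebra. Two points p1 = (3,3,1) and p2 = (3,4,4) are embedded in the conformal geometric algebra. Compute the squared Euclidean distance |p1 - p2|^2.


p1 - p2 = (0, -1, -3)
|p1 - p2|^2 = 0^2 + (-1)^2 + (-3)^2
= 0 + 1 + 9
= 10


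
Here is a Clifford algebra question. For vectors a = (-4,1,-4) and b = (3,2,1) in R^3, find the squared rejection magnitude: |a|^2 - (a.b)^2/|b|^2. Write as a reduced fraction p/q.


|a|^2 = (-4)^2 + 1^2 + (-4)^2 = 33
|b|^2 = 3^2 + 2^2 + 1^2 = 14
a . b = (-4)*3 + 1*2 + (-4)*1 = -14
(a.b)^2 = (-14)^2 = 196
|rej|^2 = 33 - 196/14
= (462 - 196)/14
= 266/14
In lowest terms: 19/1


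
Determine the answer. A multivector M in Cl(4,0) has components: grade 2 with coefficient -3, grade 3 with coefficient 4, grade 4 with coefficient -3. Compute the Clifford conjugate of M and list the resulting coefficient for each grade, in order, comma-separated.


Clifford conjugate sign for grade k: (-1)^(k(k+1)/2)
Grade 2: (-1)^(2*3/2) = (-1)^3 = -1, coeff -3 -> 3
Grade 3: (-1)^(3*4/2) = (-1)^6 = 1, coeff 4 -> 4
Grade 4: (-1)^(4*5/2) = (-1)^10 = 1, coeff -3 -> -3
Conjugated coefficients: 3, 4, -3


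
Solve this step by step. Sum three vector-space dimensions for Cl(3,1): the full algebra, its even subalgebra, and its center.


n = 3 + 1 = 4
Total dim = 2^4 = 16
Even subalgebra dim = 2^3 = 8
n is even, so center dim = 1
Sum = 16 + 8 + 1 = 25


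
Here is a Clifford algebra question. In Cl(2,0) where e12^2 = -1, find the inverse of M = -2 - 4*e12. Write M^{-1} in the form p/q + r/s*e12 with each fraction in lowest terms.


M = -2 - 4*e12, where e12^2 = -1.
Since M commutes with its reverse ~M = a - b*e12, M * ~M = a^2 - b^2*e12^2 = a^2 + b^2.
So M^{-1} = ~M / (a^2 + b^2) = (a - b*e12)/(a^2 + b^2).
a^2 + b^2 = 4 + 16 = 20
Scalar part = -2/20 = -1/10
Bivector coeff = 4/20 = 1/5
M^{-1} = -1/10 + 1/5*e12


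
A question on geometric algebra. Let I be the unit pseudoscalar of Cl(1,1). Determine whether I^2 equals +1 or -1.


The pseudoscalar I = e1...e_n (product of all n generators) of Cl(p,q) satisfies I^2 = (-1)^(q + n(n-1)/2).
p = 1, q = 1, n = p + q = 2
n(n-1)/2 = 2 * 1 / 2 = 1
Exponent = q + n(n-1)/2 = 1 + 1 = 2
I^2 = (-1)^2 = +1


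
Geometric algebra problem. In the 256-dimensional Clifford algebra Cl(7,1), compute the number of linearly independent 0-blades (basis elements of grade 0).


Number of grade-k basis blades in Cl(p,q) with n = p + q is C(n, k).
n = 7 + 1 = 8
C(8, 0) = 8! / (0! * 8!)
= 40320 / (1 * 40320)
= 1


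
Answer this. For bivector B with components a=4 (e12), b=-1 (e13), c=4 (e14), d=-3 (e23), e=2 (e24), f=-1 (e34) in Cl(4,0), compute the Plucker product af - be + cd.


Plucker relation: af - be + cd
a*f = 4*(-1) = -4
b*e = (-1)*2 = -2
c*d = 4*(-3) = -12
af - be + cd = -4 - (-2) + (-12)
= -14


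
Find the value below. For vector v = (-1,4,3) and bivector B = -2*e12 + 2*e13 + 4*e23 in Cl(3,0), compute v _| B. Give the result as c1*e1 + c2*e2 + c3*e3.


Left contraction v _| B = <vB>_1 (grade-1 part of the geometric product vB).
Using e1_|e12 = e2, e2_|e12 = -e1, e1_|e13 = e3, e3_|e13 = -e1, e2_|e23 = e3, e3_|e23 = -e2:
e1 coeff: -v2*b12 - v3*b13 = -(4)*(-2) - (3)*(2) = 2
e2 coeff: v1*b12 - v3*b23 = (-1)*(-2) - (3)*(4) = -10
e3 coeff: v1*b13 + v2*b23 = (-1)*(2) + (4)*(4) = 14
v _| B = 2*e1 - 10*e2 + 14*e3


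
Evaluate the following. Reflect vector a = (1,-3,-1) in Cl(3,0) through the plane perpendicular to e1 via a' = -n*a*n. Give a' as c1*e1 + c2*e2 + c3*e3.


Reflection formula: a' = -n*a*n, with n = e1 (unit vector, n^2 = 1).
For reflection through hyperplane perp to e1:
The component along e1 flips sign, others stay.
a = (1, -3, -1)
a' = (-1, -3, -1)
a' = -1*e1 - 3*e2 - 1*e3


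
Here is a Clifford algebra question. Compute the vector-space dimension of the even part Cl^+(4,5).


Even subalgebra dimension = 2^(n-1)
n = 4 + 5 = 9
2^(9 - 1) = 2^8 = 256
Verification: sum of C(9,k) for even k = 1 + 36 + 126 + 84 + 9 = 256
Result = 256


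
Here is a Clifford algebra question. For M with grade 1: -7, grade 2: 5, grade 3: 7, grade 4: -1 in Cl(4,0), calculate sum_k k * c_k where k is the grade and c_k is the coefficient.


Grade-weighted sum = sum of grade_k * coefficient_k
1*(-7) = -7
2*5 = 10
3*7 = 21
4*(-1) = -4
Total = -7 + 10 + 21 + (-4) = 20


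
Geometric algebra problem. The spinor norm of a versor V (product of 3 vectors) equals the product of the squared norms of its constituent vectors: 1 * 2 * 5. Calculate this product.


Spinor norm N(V) = |v1|^2 * |v2|^2 * ... * |v3|^2
= 1 * 2 * 5
Running product: 1, 2, 10
N(V) = 10


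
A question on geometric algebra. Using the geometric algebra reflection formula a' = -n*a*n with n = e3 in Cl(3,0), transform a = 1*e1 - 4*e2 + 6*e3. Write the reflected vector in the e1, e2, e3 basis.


Reflection formula: a' = -n*a*n, with n = e3 (unit vector, n^2 = 1).
For reflection through hyperplane perp to e3:
The component along e3 flips sign, others stay.
a = (1, -4, 6)
a' = (1, -4, -6)
a' = 1*e1 - 4*e2 - 6*e3


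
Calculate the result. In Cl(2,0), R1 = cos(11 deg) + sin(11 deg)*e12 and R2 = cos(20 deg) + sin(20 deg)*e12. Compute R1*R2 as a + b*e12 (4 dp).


Same-plane rotors commute and their half-angles add:
R1*R2 = cos(a1 + a2) + sin(a1 + a2)*e12.
a1 + a2 = 11 + 20 = 31 deg
cos(31 deg) = 0.8572
sin(31 deg) = 0.5150
R1*R2 = 0.8572 + 0.5150*e12


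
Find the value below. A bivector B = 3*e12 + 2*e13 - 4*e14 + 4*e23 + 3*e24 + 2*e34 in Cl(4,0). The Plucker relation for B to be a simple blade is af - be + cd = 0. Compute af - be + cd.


Plucker relation: af - be + cd
a*f = 3*2 = 6
b*e = 2*3 = 6
c*d = (-4)*4 = -16
af - be + cd = 6 - 6 + (-16)
= -16


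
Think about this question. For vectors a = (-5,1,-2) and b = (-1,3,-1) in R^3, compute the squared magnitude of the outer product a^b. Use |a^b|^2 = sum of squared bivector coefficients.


a wedge b = (a1*b2 - a2*b1)*e12 + (a1*b3 - a3*b1)*e13 + (a2*b3 - a3*b2)*e23
e12 coeff: (-5)*3 - 1*(-1) = -15 - (-1) = -14
e13 coeff: (-5)*(-1) - (-2)*(-1) = 5 - 2 = 3
e23 coeff: 1*(-1) - (-2)*3 = -1 - (-6) = 5
|a wedge b|^2 = (-14)^2 + 3^2 + 5^2
= 196 + 9 + 25
= 230


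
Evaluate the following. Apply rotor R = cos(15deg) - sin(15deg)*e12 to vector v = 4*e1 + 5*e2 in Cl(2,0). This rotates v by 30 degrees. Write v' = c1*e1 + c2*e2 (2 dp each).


Rotor R = cos(15deg) - sin(15deg)*e12
Rotation angle theta = 2 * 15 = 30 degrees
v' = R*v*~R rotates v by theta.
cos(30deg) = 0.8660, sin(30deg) = 0.5000
v'_1 = 4*cos(30deg) - 5*sin(30deg)
= 4*0.8660 - 5*0.5000
= 0.96
v'_2 = 4*sin(30deg) + 5*cos(30deg)
= 4*0.5000 + 5*0.8660
= 6.33
v' = 0.96*e1 + 6.33*e2


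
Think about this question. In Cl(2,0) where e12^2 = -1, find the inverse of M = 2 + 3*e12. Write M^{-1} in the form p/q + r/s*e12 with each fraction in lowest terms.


M = 2 + 3*e12, where e12^2 = -1.
Since M commutes with its reverse ~M = a - b*e12, M * ~M = a^2 - b^2*e12^2 = a^2 + b^2.
So M^{-1} = ~M / (a^2 + b^2) = (a - b*e12)/(a^2 + b^2).
a^2 + b^2 = 4 + 9 = 13
Scalar part = 2/13 = 2/13
Bivector coeff = -3/13 = -3/13
M^{-1} = 2/13 - 3/13*e12


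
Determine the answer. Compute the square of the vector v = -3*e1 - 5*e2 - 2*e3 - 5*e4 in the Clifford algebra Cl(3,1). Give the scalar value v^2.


v^2 = sum of c_i^2 * e_i^2
Positive signature terms (e_i^2 = +1): (-3)^2 + (-5)^2 + (-2)^2 = 38
Negative signature terms (e_j^2 = -1): (-5)^2 = 25
v^2 = 38 - 25 = 13


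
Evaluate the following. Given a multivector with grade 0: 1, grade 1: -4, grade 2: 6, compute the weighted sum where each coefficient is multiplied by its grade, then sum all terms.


Grade-weighted sum = sum of grade_k * coefficient_k
0*1 = 0
1*(-4) = -4
2*6 = 12
Total = 0 + (-4) + 12 = 8


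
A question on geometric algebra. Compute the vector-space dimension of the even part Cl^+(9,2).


Even subalgebra dimension = 2^(n-1)
n = 9 + 2 = 11
2^(11 - 1) = 2^10 = 1024
Verification: sum of C(11,k) for even k = 1 + 55 + 330 + 462 + 165 + 11 = 1024
Result = 1024


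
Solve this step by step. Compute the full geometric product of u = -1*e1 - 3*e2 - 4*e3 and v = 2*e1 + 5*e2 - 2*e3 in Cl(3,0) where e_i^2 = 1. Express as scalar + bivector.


In Cl(3,0): e_i^2 = 1, e_ie_j = -e_je_i for i != j.
Scalar part = u . v = (-1)*2 + (-3)*5 + (-4)*(-2)
= -2 + (-15) + 8 = -9
e12 coeff = (-1)*5 - (-3)*2 = -5 - (-6) = 1
e13 coeff = (-1)*(-2) - (-4)*2 = 2 - (-8) = 10
e23 coeff = (-3)*(-2) - (-4)*5 = 6 - (-20) = 26
uv = -9 + 1*e12 + 10*e13 + 26*e23


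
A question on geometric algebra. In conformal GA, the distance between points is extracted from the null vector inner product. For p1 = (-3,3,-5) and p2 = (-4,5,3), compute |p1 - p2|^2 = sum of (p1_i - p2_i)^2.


p1 - p2 = (1, -2, -8)
|p1 - p2|^2 = 1^2 + (-2)^2 + (-8)^2
= 1 + 4 + 64
= 69


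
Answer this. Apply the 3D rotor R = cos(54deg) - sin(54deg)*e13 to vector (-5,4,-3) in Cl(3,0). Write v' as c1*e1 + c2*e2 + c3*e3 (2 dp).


Rotor R = cos(54deg) - sin(54deg)*e13
Rotation angle theta = 2 * 54 = 108 degrees in the e13 plane (e1 -> e3).
The component perpendicular to the plane (e2) is invariant: v'_2 = v2 = 4.00
cos(108deg) = -0.3090, sin(108deg) = 0.9511
v'_1 = v1*cos(theta) - v3*sin(theta) = -5*(-0.3090) - (-3)*0.9511 = 4.40
v'_3 = v1*sin(theta) + v3*cos(theta) = -5*0.9511 + (-3)*(-0.3090) = -3.83
v' = 4.40*e1 + 4.00*e2 - 3.83*e3


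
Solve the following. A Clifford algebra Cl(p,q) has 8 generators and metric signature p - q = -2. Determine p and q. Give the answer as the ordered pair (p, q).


We need p + q = 8 and p - q = -2.
Adding: 2p = 8 + (-2) = 6, so p = 3.
Then q = 8 - 3 = 5.
(p, q) = (3, 5)


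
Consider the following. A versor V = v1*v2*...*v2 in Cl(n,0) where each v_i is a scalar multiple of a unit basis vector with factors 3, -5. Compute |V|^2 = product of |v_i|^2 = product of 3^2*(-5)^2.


Each vector v_i has |v_i|^2 = s_i^2
Squared scales: 3^2 = 9, (-5)^2 = 25
|V|^2 = 9 * 25
= 225


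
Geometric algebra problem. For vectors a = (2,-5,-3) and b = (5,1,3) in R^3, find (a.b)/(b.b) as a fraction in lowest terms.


Projection coefficient = (a . b) / (b . b)
a . b = 2*5 + (-5)*1 + (-3)*3
= 10 + (-5) + (-9) = -4
b . b = 5^2 + 1^2 + 3^2
= 25 + 1 + 9 = 35
Coefficient = -4/35
In lowest terms: -4/35


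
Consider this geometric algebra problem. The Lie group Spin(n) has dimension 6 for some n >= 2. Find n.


dim Spin(n) = dim so(n) = n(n-1)/2.
Solve n(n-1)/2 = 6, i.e. n^2 - n - 12 = 0.
Discriminant = 1 + 8*6 = 49
n = (1 + sqrt(49))/2 = (1 + 7)/2 = 4


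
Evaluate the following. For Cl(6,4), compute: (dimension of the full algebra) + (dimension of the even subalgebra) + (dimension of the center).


n = 6 + 4 = 10
Total dim = 2^10 = 1024
Even subalgebra dim = 2^9 = 512
n is even, so center dim = 1
Sum = 1024 + 512 + 1 = 1537


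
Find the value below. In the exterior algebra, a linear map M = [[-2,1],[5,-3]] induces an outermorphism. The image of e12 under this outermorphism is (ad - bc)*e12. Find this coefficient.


The outermorphism of a linear map f sends e1^e2 to f(e1)^f(e2).
f(e1) = -2*e1 + 5*e2
f(e2) = 1*e1 - 3*e2
f(e1) ^ f(e2) = (-2*e1 + 5*e2) ^ (1*e1 - 3*e2)
= (-2)*(-3)*e12 + 5*1*e21
= (6 - 5)*e12
= 1*e12
Coefficient = 1


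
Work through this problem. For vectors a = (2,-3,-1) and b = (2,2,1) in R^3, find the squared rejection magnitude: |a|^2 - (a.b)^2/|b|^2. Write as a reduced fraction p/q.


|a|^2 = 2^2 + (-3)^2 + (-1)^2 = 14
|b|^2 = 2^2 + 2^2 + 1^2 = 9
a . b = 2*2 + (-3)*2 + (-1)*1 = -3
(a.b)^2 = (-3)^2 = 9
|rej|^2 = 14 - 9/9
= (126 - 9)/9
= 117/9
In lowest terms: 13/1


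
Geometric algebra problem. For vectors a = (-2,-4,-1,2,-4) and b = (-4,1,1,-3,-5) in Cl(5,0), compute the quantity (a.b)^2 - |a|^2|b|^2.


a . b = (-2)*(-4) + (-4)*1 + (-1)*1 + 2*(-3) + (-4)*(-5)
= 8 + (-4) + (-1) + (-6) + 20 = 17
|a|^2 = (-2)^2 + (-4)^2 + (-1)^2 + 2^2 + (-4)^2 = 41
|b|^2 = (-4)^2 + 1^2 + 1^2 + (-3)^2 + (-5)^2 = 52
(a.b)^2 = 17^2 = 289
|a|^2 * |b|^2 = 41 * 52 = 2132
Result = 289 - 2132 = -1843


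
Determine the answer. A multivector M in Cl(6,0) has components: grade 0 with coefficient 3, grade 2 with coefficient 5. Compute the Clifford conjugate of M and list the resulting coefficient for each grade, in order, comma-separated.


Clifford conjugate sign for grade k: (-1)^(k(k+1)/2)
Grade 0: (-1)^(0*1/2) = (-1)^0 = 1, coeff 3 -> 3
Grade 2: (-1)^(2*3/2) = (-1)^3 = -1, coeff 5 -> -5
Conjugated coefficients: 3, -5


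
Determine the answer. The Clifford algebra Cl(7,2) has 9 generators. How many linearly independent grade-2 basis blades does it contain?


Number of grade-k basis blades in Cl(p,q) with n = p + q is C(n, k).
n = 7 + 2 = 9
C(9, 2) = 9! / (2! * 7!)
= 362880 / (2 * 5040)
= 36


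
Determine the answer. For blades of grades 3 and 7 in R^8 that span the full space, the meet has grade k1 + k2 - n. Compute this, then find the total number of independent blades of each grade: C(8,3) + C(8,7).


Meet grade = grade(A) + grade(B) - n
= 3 + 7 - 8 = 2
C(8,3) = 56
C(8,7) = 8
dim_A + dim_B = 56 + 8 = 64


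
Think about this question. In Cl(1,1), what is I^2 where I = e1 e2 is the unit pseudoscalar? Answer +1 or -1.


The pseudoscalar I = e1...e_n (product of all n generators) of Cl(p,q) satisfies I^2 = (-1)^(q + n(n-1)/2).
p = 1, q = 1, n = p + q = 2
n(n-1)/2 = 2 * 1 / 2 = 1
Exponent = q + n(n-1)/2 = 1 + 1 = 2
I^2 = (-1)^2 = +1


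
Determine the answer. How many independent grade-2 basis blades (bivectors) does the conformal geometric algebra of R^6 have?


The conformal model of R^6 uses Cl(7,1) with m = 6 + 2 = 8 generators.
Number of grade-2 blades = C(m, 2) = C(8, 2)
= 8*7/2 = 28


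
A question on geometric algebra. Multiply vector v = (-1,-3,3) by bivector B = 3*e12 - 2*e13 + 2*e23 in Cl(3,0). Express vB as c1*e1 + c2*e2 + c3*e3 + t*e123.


vB has grade-1 (vector) and grade-3 (trivector) parts: vB = (v _| B) + (v ^ B).
Vector part <vB>_1:
  e1: -v2*b12 - v3*b13 = -(-3)*(3) - (3)*(-2) = 15
  e2: v1*b12 - v3*b23 = (-1)*(3) - (3)*(2) = -9
  e3: v1*b13 + v2*b23 = (-1)*(-2) + (-3)*(2) = -4
Trivector part <vB>_3:
  e123: v1*b23 - v2*b13 + v3*b12 = (-1)*(2) - (-3)*(-2) + (3)*(3) = 1
vB = 15*e1 - 9*e2 - 4*e3 + 1*e123


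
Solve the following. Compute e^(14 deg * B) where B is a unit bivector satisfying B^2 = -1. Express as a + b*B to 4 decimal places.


For a unit bivector B with B^2 = -1, the exponential series gives
e^(theta*B) = cos(theta) + sin(theta)*B (the GA analogue of Euler's formula).
theta = 14 degrees = 0.244346 rad
cos(14 deg) = 0.9703
sin(14 deg) = 0.2419
exp(theta*B) = 0.9703 + 0.2419*B


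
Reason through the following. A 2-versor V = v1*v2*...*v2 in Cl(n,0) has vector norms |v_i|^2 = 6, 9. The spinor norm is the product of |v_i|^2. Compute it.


Spinor norm N(V) = |v1|^2 * |v2|^2 * ... * |v2|^2
= 6 * 9
Running product: 6, 54
N(V) = 54


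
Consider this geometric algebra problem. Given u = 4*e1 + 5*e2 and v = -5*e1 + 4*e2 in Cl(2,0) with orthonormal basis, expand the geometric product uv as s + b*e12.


Expand: (4*e1 + 5*e2)(-5*e1 + 4*e2)
= 4*(-5)*e1e1 + 4*4*e1e2 + 5*(-5)*e2e1 + 5*4*e2e2
Using e1^2 = e2^2 = 1, e2e1 = -e1e2:
Scalar part s = 4*(-5) + 5*4 = -20 + 20 = 0
Bivector part b = 4*4 - 5*(-5) = 16 - (-25) = 41
uv = 0 + 41*e12


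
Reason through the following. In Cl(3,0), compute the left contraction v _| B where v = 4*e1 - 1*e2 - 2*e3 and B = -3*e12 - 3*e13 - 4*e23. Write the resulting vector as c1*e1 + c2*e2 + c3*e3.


Left contraction v _| B = <vB>_1 (grade-1 part of the geometric product vB).
Using e1_|e12 = e2, e2_|e12 = -e1, e1_|e13 = e3, e3_|e13 = -e1, e2_|e23 = e3, e3_|e23 = -e2:
e1 coeff: -v2*b12 - v3*b13 = -(-1)*(-3) - (-2)*(-3) = -9
e2 coeff: v1*b12 - v3*b23 = (4)*(-3) - (-2)*(-4) = -20
e3 coeff: v1*b13 + v2*b23 = (4)*(-3) + (-1)*(-4) = -8
v _| B = -9*e1 - 20*e2 - 8*e3


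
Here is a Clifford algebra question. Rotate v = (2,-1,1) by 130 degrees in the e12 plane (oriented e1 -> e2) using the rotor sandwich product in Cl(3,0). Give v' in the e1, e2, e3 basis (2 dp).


Rotor R = cos(65deg) - sin(65deg)*e12
Rotation angle theta = 2 * 65 = 130 degrees in the e12 plane (e1 -> e2).
The component perpendicular to the plane (e3) is invariant: v'_3 = v3 = 1.00
cos(130deg) = -0.6428, sin(130deg) = 0.7660
v'_1 = v1*cos(theta) - v2*sin(theta) = 2*(-0.6428) - (-1)*0.7660 = -0.52
v'_2 = v1*sin(theta) + v2*cos(theta) = 2*0.7660 + (-1)*(-0.6428) = 2.17
v' = -0.52*e1 + 2.17*e2 + 1.00*e3


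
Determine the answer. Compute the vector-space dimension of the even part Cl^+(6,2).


Even subalgebra dimension = 2^(n-1)
n = 6 + 2 = 8
2^(8 - 1) = 2^7 = 128
Verification: sum of C(8,k) for even k = 1 + 28 + 70 + 28 + 1 = 128
Result = 128


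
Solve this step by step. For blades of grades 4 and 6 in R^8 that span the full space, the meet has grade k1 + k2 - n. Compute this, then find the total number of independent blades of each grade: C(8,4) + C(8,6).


Meet grade = grade(A) + grade(B) - n
= 4 + 6 - 8 = 2
C(8,4) = 70
C(8,6) = 28
dim_A + dim_B = 70 + 28 = 98


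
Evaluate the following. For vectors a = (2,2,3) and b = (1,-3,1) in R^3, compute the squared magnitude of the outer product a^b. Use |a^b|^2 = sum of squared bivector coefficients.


a wedge b = (a1*b2 - a2*b1)*e12 + (a1*b3 - a3*b1)*e13 + (a2*b3 - a3*b2)*e23
e12 coeff: 2*(-3) - 2*1 = -6 - 2 = -8
e13 coeff: 2*1 - 3*1 = 2 - 3 = -1
e23 coeff: 2*1 - 3*(-3) = 2 - (-9) = 11
|a wedge b|^2 = (-8)^2 + (-1)^2 + 11^2
= 64 + 1 + 121
= 186


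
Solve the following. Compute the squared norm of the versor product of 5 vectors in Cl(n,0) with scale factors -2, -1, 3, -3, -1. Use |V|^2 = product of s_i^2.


Each vector v_i has |v_i|^2 = s_i^2
Squared scales: (-2)^2 = 4, (-1)^2 = 1, 3^2 = 9, (-3)^2 = 9, (-1)^2 = 1
|V|^2 = 4 * 1 * 9 * 9 * 1
= 324


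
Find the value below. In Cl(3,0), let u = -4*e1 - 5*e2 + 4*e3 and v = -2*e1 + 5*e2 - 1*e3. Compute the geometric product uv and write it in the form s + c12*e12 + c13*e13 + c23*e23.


In Cl(3,0): e_i^2 = 1, e_ie_j = -e_je_i for i != j.
Scalar part = u . v = (-4)*(-2) + (-5)*5 + 4*(-1)
= 8 + (-25) + (-4) = -21
e12 coeff = (-4)*5 - (-5)*(-2) = -20 - 10 = -30
e13 coeff = (-4)*(-1) - 4*(-2) = 4 - (-8) = 12
e23 coeff = (-5)*(-1) - 4*5 = 5 - 20 = -15
uv = -21 - 30*e12 + 12*e13 - 15*e23


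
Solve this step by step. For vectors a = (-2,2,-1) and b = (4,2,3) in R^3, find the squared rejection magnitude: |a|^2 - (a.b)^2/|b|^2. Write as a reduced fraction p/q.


|a|^2 = (-2)^2 + 2^2 + (-1)^2 = 9
|b|^2 = 4^2 + 2^2 + 3^2 = 29
a . b = (-2)*4 + 2*2 + (-1)*3 = -7
(a.b)^2 = (-7)^2 = 49
|rej|^2 = 9 - 49/29
= (261 - 49)/29
= 212/29
In lowest terms: 212/29


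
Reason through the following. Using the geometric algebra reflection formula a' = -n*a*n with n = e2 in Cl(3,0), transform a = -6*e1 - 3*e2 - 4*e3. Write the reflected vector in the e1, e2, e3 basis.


Reflection formula: a' = -n*a*n, with n = e2 (unit vector, n^2 = 1).
For reflection through hyperplane perp to e2:
The component along e2 flips sign, others stay.
a = (-6, -3, -4)
a' = (-6, 3, -4)
a' = -6*e1 + 3*e2 - 4*e3


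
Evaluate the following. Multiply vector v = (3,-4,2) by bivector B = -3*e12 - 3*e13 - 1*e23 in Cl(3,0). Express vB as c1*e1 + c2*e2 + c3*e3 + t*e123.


vB has grade-1 (vector) and grade-3 (trivector) parts: vB = (v _| B) + (v ^ B).
Vector part <vB>_1:
  e1: -v2*b12 - v3*b13 = -(-4)*(-3) - (2)*(-3) = -6
  e2: v1*b12 - v3*b23 = (3)*(-3) - (2)*(-1) = -7
  e3: v1*b13 + v2*b23 = (3)*(-3) + (-4)*(-1) = -5
Trivector part <vB>_3:
  e123: v1*b23 - v2*b13 + v3*b12 = (3)*(-1) - (-4)*(-3) + (2)*(-3) = -21
vB = -6*e1 - 7*e2 - 5*e3 - 21*e123


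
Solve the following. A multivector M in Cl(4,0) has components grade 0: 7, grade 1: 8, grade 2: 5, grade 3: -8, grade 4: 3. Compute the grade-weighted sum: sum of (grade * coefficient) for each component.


Grade-weighted sum = sum of grade_k * coefficient_k
0*7 = 0
1*8 = 8
2*5 = 10
3*(-8) = -24
4*3 = 12
Total = 0 + 8 + 10 + (-24) + 12 = 6


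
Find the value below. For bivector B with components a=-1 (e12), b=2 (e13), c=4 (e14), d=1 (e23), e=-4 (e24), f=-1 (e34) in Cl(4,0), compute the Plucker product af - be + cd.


Plucker relation: af - be + cd
a*f = (-1)*(-1) = 1
b*e = 2*(-4) = -8
c*d = 4*1 = 4
af - be + cd = 1 - (-8) + 4
= 13


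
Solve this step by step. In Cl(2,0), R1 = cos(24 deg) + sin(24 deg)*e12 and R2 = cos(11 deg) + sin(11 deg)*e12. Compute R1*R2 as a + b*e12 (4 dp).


Same-plane rotors commute and their half-angles add:
R1*R2 = cos(a1 + a2) + sin(a1 + a2)*e12.
a1 + a2 = 24 + 11 = 35 deg
cos(35 deg) = 0.8192
sin(35 deg) = 0.5736
R1*R2 = 0.8192 + 0.5736*e12


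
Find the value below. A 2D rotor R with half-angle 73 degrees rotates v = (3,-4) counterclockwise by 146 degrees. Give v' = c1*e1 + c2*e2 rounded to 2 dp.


Rotor R = cos(73deg) - sin(73deg)*e12
Rotation angle theta = 2 * 73 = 146 degrees
v' = R*v*~R rotates v by theta.
cos(146deg) = -0.8290, sin(146deg) = 0.5592
v'_1 = 3*cos(146deg) - (-4)*sin(146deg)
= 3*(-0.8290) - (-4)*0.5592
= -0.25
v'_2 = 3*sin(146deg) + (-4)*cos(146deg)
= 3*0.5592 + (-4)*(-0.8290)
= 4.99
v' = -0.25*e1 + 4.99*e2


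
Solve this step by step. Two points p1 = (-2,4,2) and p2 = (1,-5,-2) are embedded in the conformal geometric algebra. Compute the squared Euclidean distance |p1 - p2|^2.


p1 - p2 = (-3, 9, 4)
|p1 - p2|^2 = (-3)^2 + 9^2 + 4^2
= 9 + 81 + 16
= 106


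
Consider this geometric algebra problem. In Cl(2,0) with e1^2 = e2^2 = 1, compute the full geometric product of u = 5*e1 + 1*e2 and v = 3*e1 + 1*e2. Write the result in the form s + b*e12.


Expand: (5*e1 + 1*e2)(3*e1 + 1*e2)
= 5*3*e1e1 + 5*1*e1e2 + 1*3*e2e1 + 1*1*e2e2
Using e1^2 = e2^2 = 1, e2e1 = -e1e2:
Scalar part s = 5*3 + 1*1 = 15 + 1 = 16
Bivector part b = 5*1 - 1*3 = 5 - 3 = 2
uv = 16 + 2*e12


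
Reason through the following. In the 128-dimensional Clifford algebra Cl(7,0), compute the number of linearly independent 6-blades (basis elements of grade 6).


Number of grade-k basis blades in Cl(p,q) with n = p + q is C(n, k).
n = 7 + 0 = 7
C(7, 6) = 7! / (6! * 1!)
= 5040 / (720 * 1)
= 7


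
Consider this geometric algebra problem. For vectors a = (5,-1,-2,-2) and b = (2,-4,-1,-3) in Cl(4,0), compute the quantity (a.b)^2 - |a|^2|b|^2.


a . b = 5*2 + (-1)*(-4) + (-2)*(-1) + (-2)*(-3)
= 10 + 4 + 2 + 6 = 22
|a|^2 = 5^2 + (-1)^2 + (-2)^2 + (-2)^2 = 34
|b|^2 = 2^2 + (-4)^2 + (-1)^2 + (-3)^2 = 30
(a.b)^2 = 22^2 = 484
|a|^2 * |b|^2 = 34 * 30 = 1020
Result = 484 - 1020 = -536


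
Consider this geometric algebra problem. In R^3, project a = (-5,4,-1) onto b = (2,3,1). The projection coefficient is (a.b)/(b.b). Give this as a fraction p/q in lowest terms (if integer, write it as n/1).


Projection coefficient = (a . b) / (b . b)
a . b = (-5)*2 + 4*3 + (-1)*1
= -10 + 12 + (-1) = 1
b . b = 2^2 + 3^2 + 1^2
= 4 + 9 + 1 = 14
Coefficient = 1/14
In lowest terms: 1/14


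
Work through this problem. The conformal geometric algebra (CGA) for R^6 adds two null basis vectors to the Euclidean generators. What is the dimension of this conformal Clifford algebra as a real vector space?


The conformal model of R^6 uses Cl(7,1): the 6 Euclidean generators plus two extra orthogonal generators e+ (e+^2 = +1) and e- (e-^2 = -1), from which the null vectors e0, einf are built.
Number of generators m = 6 + 2 = 8.
dim Cl(p,q) = 2^m = 2^8 = 256


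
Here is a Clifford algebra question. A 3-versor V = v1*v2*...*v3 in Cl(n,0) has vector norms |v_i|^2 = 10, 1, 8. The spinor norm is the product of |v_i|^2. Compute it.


Spinor norm N(V) = |v1|^2 * |v2|^2 * ... * |v3|^2
= 10 * 1 * 8
Running product: 10, 10, 80
N(V) = 80


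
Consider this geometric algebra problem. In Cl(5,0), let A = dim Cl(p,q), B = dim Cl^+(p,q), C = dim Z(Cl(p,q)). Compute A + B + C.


n = 5 + 0 = 5
Total dim = 2^5 = 32
Even subalgebra dim = 2^4 = 16
n is odd, so center dim = 2
Sum = 32 + 16 + 2 = 50


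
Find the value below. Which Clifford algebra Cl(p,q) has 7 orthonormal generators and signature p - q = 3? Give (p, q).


We need p + q = 7 and p - q = 3.
Adding: 2p = 7 + 3 = 10, so p = 5.
Then q = 7 - 5 = 2.
(p, q) = (5, 2)


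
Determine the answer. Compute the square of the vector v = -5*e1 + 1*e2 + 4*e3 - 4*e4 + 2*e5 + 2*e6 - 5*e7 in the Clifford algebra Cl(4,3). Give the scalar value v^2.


v^2 = sum of c_i^2 * e_i^2
Positive signature terms (e_i^2 = +1): (-5)^2 + 1^2 + 4^2 + (-4)^2 = 58
Negative signature terms (e_j^2 = -1): 2^2 + 2^2 + (-5)^2 = 33
v^2 = 58 - 33 = 25


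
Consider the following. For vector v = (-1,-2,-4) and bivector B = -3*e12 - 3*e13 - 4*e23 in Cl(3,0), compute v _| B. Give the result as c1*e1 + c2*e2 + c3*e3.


Left contraction v _| B = <vB>_1 (grade-1 part of the geometric product vB).
Using e1_|e12 = e2, e2_|e12 = -e1, e1_|e13 = e3, e3_|e13 = -e1, e2_|e23 = e3, e3_|e23 = -e2:
e1 coeff: -v2*b12 - v3*b13 = -(-2)*(-3) - (-4)*(-3) = -18
e2 coeff: v1*b12 - v3*b23 = (-1)*(-3) - (-4)*(-4) = -13
e3 coeff: v1*b13 + v2*b23 = (-1)*(-3) + (-2)*(-4) = 11
v _| B = -18*e1 - 13*e2 + 11*e3


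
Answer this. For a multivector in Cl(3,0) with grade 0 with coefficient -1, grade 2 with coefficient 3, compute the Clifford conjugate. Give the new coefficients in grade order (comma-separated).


Clifford conjugate sign for grade k: (-1)^(k(k+1)/2)
Grade 0: (-1)^(0*1/2) = (-1)^0 = 1, coeff -1 -> -1
Grade 2: (-1)^(2*3/2) = (-1)^3 = -1, coeff 3 -> -3
Conjugated coefficients: -1, -3


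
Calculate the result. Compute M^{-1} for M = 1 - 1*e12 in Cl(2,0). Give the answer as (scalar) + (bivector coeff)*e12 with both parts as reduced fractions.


M = 1 - 1*e12, where e12^2 = -1.
Since M commutes with its reverse ~M = a - b*e12, M * ~M = a^2 - b^2*e12^2 = a^2 + b^2.
So M^{-1} = ~M / (a^2 + b^2) = (a - b*e12)/(a^2 + b^2).
a^2 + b^2 = 1 + 1 = 2
Scalar part = 1/2 = 1/2
Bivector coeff = 1/2 = 1/2
M^{-1} = 1/2 + 1/2*e12


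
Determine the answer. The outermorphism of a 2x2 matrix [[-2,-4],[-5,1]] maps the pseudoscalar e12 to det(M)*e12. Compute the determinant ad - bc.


The outermorphism of a linear map f sends e1^e2 to f(e1)^f(e2).
f(e1) = -2*e1 - 5*e2
f(e2) = -4*e1 + 1*e2
f(e1) ^ f(e2) = (-2*e1 - 5*e2) ^ (-4*e1 + 1*e2)
= (-2)*1*e12 + (-5)*(-4)*e21
= (-2 - 20)*e12
= -22*e12
Coefficient = -22


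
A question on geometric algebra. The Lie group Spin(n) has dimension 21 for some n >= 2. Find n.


dim Spin(n) = dim so(n) = n(n-1)/2.
Solve n(n-1)/2 = 21, i.e. n^2 - n - 42 = 0.
Discriminant = 1 + 8*21 = 169
n = (1 + sqrt(169))/2 = (1 + 13)/2 = 7


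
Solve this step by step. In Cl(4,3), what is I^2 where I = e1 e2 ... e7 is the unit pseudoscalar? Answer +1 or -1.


The pseudoscalar I = e1...e_n (product of all n generators) of Cl(p,q) satisfies I^2 = (-1)^(q + n(n-1)/2).
p = 4, q = 3, n = p + q = 7
n(n-1)/2 = 7 * 6 / 2 = 21
Exponent = q + n(n-1)/2 = 3 + 21 = 24
I^2 = (-1)^24 = +1


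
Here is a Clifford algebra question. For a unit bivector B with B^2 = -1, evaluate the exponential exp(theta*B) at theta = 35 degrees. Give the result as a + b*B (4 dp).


For a unit bivector B with B^2 = -1, the exponential series gives
e^(theta*B) = cos(theta) + sin(theta)*B (the GA analogue of Euler's formula).
theta = 35 degrees = 0.610865 rad
cos(35 deg) = 0.8192
sin(35 deg) = 0.5736
exp(theta*B) = 0.8192 + 0.5736*B


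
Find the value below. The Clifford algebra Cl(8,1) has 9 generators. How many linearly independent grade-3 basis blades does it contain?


Number of grade-k basis blades in Cl(p,q) with n = p + q is C(n, k).
n = 8 + 1 = 9
C(9, 3) = 9! / (3! * 6!)
= 362880 / (6 * 720)
= 84


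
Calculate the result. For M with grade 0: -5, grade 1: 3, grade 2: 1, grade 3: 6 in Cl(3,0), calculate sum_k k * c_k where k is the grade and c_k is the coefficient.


Grade-weighted sum = sum of grade_k * coefficient_k
0*(-5) = 0
1*3 = 3
2*1 = 2
3*6 = 18
Total = 0 + 3 + 2 + 18 = 23


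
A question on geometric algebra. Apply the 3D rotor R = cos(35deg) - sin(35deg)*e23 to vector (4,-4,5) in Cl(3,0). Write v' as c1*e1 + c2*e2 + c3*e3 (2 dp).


Rotor R = cos(35deg) - sin(35deg)*e23
Rotation angle theta = 2 * 35 = 70 degrees in the e23 plane (e2 -> e3).
The component perpendicular to the plane (e1) is invariant: v'_1 = v1 = 4.00
cos(70deg) = 0.3420, sin(70deg) = 0.9397
v'_2 = v2*cos(theta) - v3*sin(theta) = -4*0.3420 - 5*0.9397 = -6.07
v'_3 = v2*sin(theta) + v3*cos(theta) = -4*0.9397 + 5*0.3420 = -2.05
v' = 4.00*e1 - 6.07*e2 - 2.05*e3


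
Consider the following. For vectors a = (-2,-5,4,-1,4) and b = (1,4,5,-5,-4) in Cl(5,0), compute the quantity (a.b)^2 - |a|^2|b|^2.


a . b = (-2)*1 + (-5)*4 + 4*5 + (-1)*(-5) + 4*(-4)
= -2 + (-20) + 20 + 5 + (-16) = -13
|a|^2 = (-2)^2 + (-5)^2 + 4^2 + (-1)^2 + 4^2 = 62
|b|^2 = 1^2 + 4^2 + 5^2 + (-5)^2 + (-4)^2 = 83
(a.b)^2 = (-13)^2 = 169
|a|^2 * |b|^2 = 62 * 83 = 5146
Result = 169 - 5146 = -4977


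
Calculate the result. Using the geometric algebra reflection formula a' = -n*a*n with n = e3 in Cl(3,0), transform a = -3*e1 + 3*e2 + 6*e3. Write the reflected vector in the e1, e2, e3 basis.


Reflection formula: a' = -n*a*n, with n = e3 (unit vector, n^2 = 1).
For reflection through hyperplane perp to e3:
The component along e3 flips sign, others stay.
a = (-3, 3, 6)
a' = (-3, 3, -6)
a' = -3*e1 + 3*e2 - 6*e3


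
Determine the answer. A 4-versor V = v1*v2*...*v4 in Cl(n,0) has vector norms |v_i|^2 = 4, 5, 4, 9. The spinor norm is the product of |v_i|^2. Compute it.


Spinor norm N(V) = |v1|^2 * |v2|^2 * ... * |v4|^2
= 4 * 5 * 4 * 9
Running product: 4, 20, 80, 720
N(V) = 720


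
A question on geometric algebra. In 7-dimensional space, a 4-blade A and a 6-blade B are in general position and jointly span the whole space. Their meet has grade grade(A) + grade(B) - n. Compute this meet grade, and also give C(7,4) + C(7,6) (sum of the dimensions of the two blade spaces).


Meet grade = grade(A) + grade(B) - n
= 4 + 6 - 7 = 3
C(7,4) = 35
C(7,6) = 7
dim_A + dim_B = 35 + 7 = 42


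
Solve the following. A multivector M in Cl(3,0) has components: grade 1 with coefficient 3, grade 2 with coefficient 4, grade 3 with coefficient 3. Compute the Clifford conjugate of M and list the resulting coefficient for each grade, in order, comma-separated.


Clifford conjugate sign for grade k: (-1)^(k(k+1)/2)
Grade 1: (-1)^(1*2/2) = (-1)^1 = -1, coeff 3 -> -3
Grade 2: (-1)^(2*3/2) = (-1)^3 = -1, coeff 4 -> -4
Grade 3: (-1)^(3*4/2) = (-1)^6 = 1, coeff 3 -> 3
Conjugated coefficients: -3, -4, 3


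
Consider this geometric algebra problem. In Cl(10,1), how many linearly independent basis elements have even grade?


Even subalgebra dimension = 2^(n-1)
n = 10 + 1 = 11
2^(11 - 1) = 2^10 = 1024
Verification: sum of C(11,k) for even k = 1 + 55 + 330 + 462 + 165 + 11 = 1024
Result = 1024


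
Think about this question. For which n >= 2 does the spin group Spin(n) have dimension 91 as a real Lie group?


dim Spin(n) = dim so(n) = n(n-1)/2.
Solve n(n-1)/2 = 91, i.e. n^2 - n - 182 = 0.
Discriminant = 1 + 8*91 = 729
n = (1 + sqrt(729))/2 = (1 + 27)/2 = 14


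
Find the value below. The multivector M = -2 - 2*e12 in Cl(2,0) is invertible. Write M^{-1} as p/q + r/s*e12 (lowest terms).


M = -2 - 2*e12, where e12^2 = -1.
Since M commutes with its reverse ~M = a - b*e12, M * ~M = a^2 - b^2*e12^2 = a^2 + b^2.
So M^{-1} = ~M / (a^2 + b^2) = (a - b*e12)/(a^2 + b^2).
a^2 + b^2 = 4 + 4 = 8
Scalar part = -2/8 = -1/4
Bivector coeff = 2/8 = 1/4
M^{-1} = -1/4 + 1/4*e12


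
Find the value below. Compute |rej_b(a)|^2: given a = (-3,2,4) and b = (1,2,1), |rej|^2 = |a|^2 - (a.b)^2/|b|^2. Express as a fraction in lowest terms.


|a|^2 = (-3)^2 + 2^2 + 4^2 = 29
|b|^2 = 1^2 + 2^2 + 1^2 = 6
a . b = (-3)*1 + 2*2 + 4*1 = 5
(a.b)^2 = 5^2 = 25
|rej|^2 = 29 - 25/6
= (174 - 25)/6
= 149/6
In lowest terms: 149/6


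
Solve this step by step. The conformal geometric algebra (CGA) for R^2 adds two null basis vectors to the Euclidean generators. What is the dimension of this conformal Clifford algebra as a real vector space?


The conformal model of R^2 uses Cl(3,1): the 2 Euclidean generators plus two extra orthogonal generators e+ (e+^2 = +1) and e- (e-^2 = -1), from which the null vectors e0, einf are built.
Number of generators m = 2 + 2 = 4.
dim Cl(p,q) = 2^m = 2^4 = 16


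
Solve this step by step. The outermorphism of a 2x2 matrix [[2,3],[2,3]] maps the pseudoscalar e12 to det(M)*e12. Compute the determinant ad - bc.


The outermorphism of a linear map f sends e1^e2 to f(e1)^f(e2).
f(e1) = 2*e1 + 2*e2
f(e2) = 3*e1 + 3*e2
f(e1) ^ f(e2) = (2*e1 + 2*e2) ^ (3*e1 + 3*e2)
= 2*3*e12 + 2*3*e21
= (6 - 6)*e12
= 0*e12
Coefficient = 0


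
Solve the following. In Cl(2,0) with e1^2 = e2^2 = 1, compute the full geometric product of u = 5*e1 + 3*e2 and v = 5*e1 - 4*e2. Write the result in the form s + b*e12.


Expand: (5*e1 + 3*e2)(5*e1 - 4*e2)
= 5*5*e1e1 + 5*(-4)*e1e2 + 3*5*e2e1 + 3*(-4)*e2e2
Using e1^2 = e2^2 = 1, e2e1 = -e1e2:
Scalar part s = 5*5 + 3*(-4) = 25 + (-12) = 13
Bivector part b = 5*(-4) - 3*5 = -20 - 15 = -35
uv = 13 - 35*e12


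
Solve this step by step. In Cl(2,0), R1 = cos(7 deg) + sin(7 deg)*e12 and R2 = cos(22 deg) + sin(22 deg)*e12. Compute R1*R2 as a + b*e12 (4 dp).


Same-plane rotors commute and their half-angles add:
R1*R2 = cos(a1 + a2) + sin(a1 + a2)*e12.
a1 + a2 = 7 + 22 = 29 deg
cos(29 deg) = 0.8746
sin(29 deg) = 0.4848
R1*R2 = 0.8746 + 0.4848*e12


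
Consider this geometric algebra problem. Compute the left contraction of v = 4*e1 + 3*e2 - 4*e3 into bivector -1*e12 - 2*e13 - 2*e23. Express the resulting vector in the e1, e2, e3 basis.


Left contraction v _| B = <vB>_1 (grade-1 part of the geometric product vB).
Using e1_|e12 = e2, e2_|e12 = -e1, e1_|e13 = e3, e3_|e13 = -e1, e2_|e23 = e3, e3_|e23 = -e2:
e1 coeff: -v2*b12 - v3*b13 = -(3)*(-1) - (-4)*(-2) = -5
e2 coeff: v1*b12 - v3*b23 = (4)*(-1) - (-4)*(-2) = -12
e3 coeff: v1*b13 + v2*b23 = (4)*(-2) + (3)*(-2) = -14
v _| B = -5*e1 - 12*e2 - 14*e3


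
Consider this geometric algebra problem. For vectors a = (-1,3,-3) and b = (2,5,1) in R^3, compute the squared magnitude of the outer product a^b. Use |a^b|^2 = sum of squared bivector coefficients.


a wedge b = (a1*b2 - a2*b1)*e12 + (a1*b3 - a3*b1)*e13 + (a2*b3 - a3*b2)*e23
e12 coeff: (-1)*5 - 3*2 = -5 - 6 = -11
e13 coeff: (-1)*1 - (-3)*2 = -1 - (-6) = 5
e23 coeff: 3*1 - (-3)*5 = 3 - (-15) = 18
|a wedge b|^2 = (-11)^2 + 5^2 + 18^2
= 121 + 25 + 324
= 470


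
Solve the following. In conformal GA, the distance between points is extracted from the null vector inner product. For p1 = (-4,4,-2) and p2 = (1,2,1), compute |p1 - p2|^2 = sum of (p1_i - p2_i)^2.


p1 - p2 = (-5, 2, -3)
|p1 - p2|^2 = (-5)^2 + 2^2 + (-3)^2
= 25 + 4 + 9
= 38


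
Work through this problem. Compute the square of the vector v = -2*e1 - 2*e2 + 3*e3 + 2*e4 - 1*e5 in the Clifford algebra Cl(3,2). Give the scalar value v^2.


v^2 = sum of c_i^2 * e_i^2
Positive signature terms (e_i^2 = +1): (-2)^2 + (-2)^2 + 3^2 = 17
Negative signature terms (e_j^2 = -1): 2^2 + (-1)^2 = 5
v^2 = 17 - 5 = 12


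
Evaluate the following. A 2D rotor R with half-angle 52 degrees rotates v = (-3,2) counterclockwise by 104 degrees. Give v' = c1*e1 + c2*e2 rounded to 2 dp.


Rotor R = cos(52deg) - sin(52deg)*e12
Rotation angle theta = 2 * 52 = 104 degrees
v' = R*v*~R rotates v by theta.
cos(104deg) = -0.2419, sin(104deg) = 0.9703
v'_1 = -3*cos(104deg) - 2*sin(104deg)
= -3*(-0.2419) - 2*0.9703
= -1.21
v'_2 = -3*sin(104deg) + 2*cos(104deg)
= -3*0.9703 + 2*(-0.2419)
= -3.39
v' = -1.21*e1 - 3.39*e2


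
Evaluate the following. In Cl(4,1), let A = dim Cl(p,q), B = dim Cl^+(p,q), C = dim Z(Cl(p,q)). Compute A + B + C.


n = 4 + 1 = 5
Total dim = 2^5 = 32
Even subalgebra dim = 2^4 = 16
n is odd, so center dim = 2
Sum = 32 + 16 + 2 = 50
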